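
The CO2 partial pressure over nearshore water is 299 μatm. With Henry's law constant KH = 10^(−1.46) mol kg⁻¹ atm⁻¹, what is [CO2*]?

[CO2*] = 10.4 μmol/kg

KH = 10^(−1.46) = 3.467×10^-2 mol kg⁻¹ atm⁻¹
[CO2*] = KH · pCO2 = 3.467×10^-2 × 299×10^-6 atm = 1.04×10^-5 mol/kg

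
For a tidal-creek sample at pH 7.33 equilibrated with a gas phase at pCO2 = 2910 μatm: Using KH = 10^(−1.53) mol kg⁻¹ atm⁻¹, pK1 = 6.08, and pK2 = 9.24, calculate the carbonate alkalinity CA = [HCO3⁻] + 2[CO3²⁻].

[CO2*] = KH · pCO2 = 10^(−1.53) × 2910×10^-6 = 8.588×10^-5 mol/kg
α₀ = 1/(1 + K1/[H⁺] + K1K2/[H⁺]²) = 1/(1 + 10^+1.25 + 10^-0.66) = 0.05263
DIC = [CO2*]/α₀ = 8.588×10^-5 / 0.05263 = 1.632 mmol/kg
CA = (α₁ + 2α₂)·DIC = (0.9359 + 2×0.01151) × 1.632 = 1.56 mmol/kg

CA = 1.56 mmol/kg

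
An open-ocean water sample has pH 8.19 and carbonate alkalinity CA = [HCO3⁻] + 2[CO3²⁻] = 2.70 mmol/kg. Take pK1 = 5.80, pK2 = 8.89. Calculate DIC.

DIC = 2.32 mmol/kg

CA = [HCO3⁻] + 2[CO3²⁻] = (α₁ + 2α₂)·DIC
At pH 8.19: [H⁺]/K1 = 10^-2.39 = 0.0040738, K2/[H⁺] = 10^-0.70 = 0.19953
α₁ = 1/(1 + 0.0040738 + 0.19953) = 1/1.2036 = 0.8308; α₂ = α₁·K2/[H⁺] = 0.1658
α₁ + 2α₂ = 1.1624
DIC = CA / (α₁ + 2α₂) = 2.70 / 1.1624 = 2.32 mmol/kg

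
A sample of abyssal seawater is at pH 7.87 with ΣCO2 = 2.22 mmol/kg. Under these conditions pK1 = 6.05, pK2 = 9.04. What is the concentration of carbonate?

[CO3²⁻] = 0.139 mmol/kg

α₂ = 1 / (1 + [H⁺]/K2 + [H⁺]²/(K1K2)) = 1 / (1 + 10^+1.17 + 10^-0.65)
   = 1 / (1 + 14.791 + 0.22387) = 1/16.015 = 0.06244
[CO3²⁻] = α₂ × DIC = 0.06244 × 2.22 = 0.139 mmol/kg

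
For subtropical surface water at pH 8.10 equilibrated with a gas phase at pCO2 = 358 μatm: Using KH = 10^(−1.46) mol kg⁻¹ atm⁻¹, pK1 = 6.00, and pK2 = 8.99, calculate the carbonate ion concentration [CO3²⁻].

[CO3²⁻] = 0.201 mmol/kg

[CO2*] = KH · pCO2 = 10^(−1.46) × 358×10^-6 = 1.241×10^-5 mol/kg
α₀ = 1/(1 + K1/[H⁺] + K1K2/[H⁺]²) = 1/(1 + 10^+2.10 + 10^+1.21) = 0.006988
DIC = [CO2*]/α₀ = 1.241×10^-5 / 0.006988 = 1.776 mmol/kg
[CO3²⁻] = α₂·DIC; α₂ = 0.1133, so [CO3²⁻] = 0.1133 × 1.776 = 0.201 mmol/kg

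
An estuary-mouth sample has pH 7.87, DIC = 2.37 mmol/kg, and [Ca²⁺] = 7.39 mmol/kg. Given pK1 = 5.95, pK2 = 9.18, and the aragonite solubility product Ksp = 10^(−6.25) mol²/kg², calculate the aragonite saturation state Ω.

α₂ = 1 / (1 + [H⁺]/K2 + [H⁺]²/(K1K2)) = 1 / (1 + 10^+1.31 + 10^-0.61)
   = 1 / (1 + 20.417 + 0.24547) = 1/21.663 = 0.04616
[CO3²⁻] = α₂ × DIC = 0.04616 × 2.37 = 0.1094 mmol/kg
Ksp = 10^(−6.25) = 5.623×10^-7
Ω = [Ca²⁺][CO3²⁻]/Ksp = (7.39×10^-3)(1.094×10^-4) / 5.623×10^-7 = 1.44

Ω = 1.44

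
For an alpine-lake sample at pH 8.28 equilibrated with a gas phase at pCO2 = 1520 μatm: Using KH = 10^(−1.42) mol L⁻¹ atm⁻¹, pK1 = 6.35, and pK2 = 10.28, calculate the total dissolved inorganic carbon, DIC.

[CO2*] = KH · pCO2 = 10^(−1.42) × 1520×10^-6 = 5.779×10^-5 mol/L
α₀ = 1/(1 + K1/[H⁺] + K1K2/[H⁺]²) = 1/(1 + 10^+1.93 + 10^-0.07) = 0.01150
DIC = [CO2*]/α₀ = 5.779×10^-5 / 0.01150 = 5.03 mmol/L

DIC = 5.03 mmol/L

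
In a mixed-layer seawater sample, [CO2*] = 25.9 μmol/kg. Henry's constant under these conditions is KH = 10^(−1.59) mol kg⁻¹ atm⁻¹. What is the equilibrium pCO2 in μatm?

KH = 10^(−1.59) = 2.570×10^-2 mol kg⁻¹ atm⁻¹
pCO2 = [CO2*]/KH = 25.9×10^-6 / 2.570×10^-2 = 1.01×10^-3 atm = 1010 μatm

pCO2 = 1010 μatm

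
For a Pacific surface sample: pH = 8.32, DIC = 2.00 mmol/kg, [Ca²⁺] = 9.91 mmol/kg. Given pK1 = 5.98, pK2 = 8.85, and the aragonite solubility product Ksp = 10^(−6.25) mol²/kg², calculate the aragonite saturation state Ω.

Ω = 8.00

α₂ = 1 / (1 + [H⁺]/K2 + [H⁺]²/(K1K2)) = 1 / (1 + 10^+0.53 + 10^-1.81)
   = 1 / (1 + 3.3884 + 0.015488) = 1/4.4039 = 0.2271
[CO3²⁻] = α₂ × DIC = 0.2271 × 2.00 = 0.4541 mmol/kg
Ksp = 10^(−6.25) = 5.623×10^-7
Ω = [Ca²⁺][CO3²⁻]/Ksp = (9.91×10^-3)(4.541×10^-4) / 5.623×10^-7 = 8.00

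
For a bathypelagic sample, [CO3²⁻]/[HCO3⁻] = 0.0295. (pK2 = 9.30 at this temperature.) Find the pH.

From K2 = [H⁺][CO3²⁻]/[HCO3⁻]:  pH = pK2 + log₁₀([CO3²⁻]/[HCO3⁻])
log₁₀(0.0295) = -1.530
pH = 9.30 + (-1.530) = 7.77

pH = 7.77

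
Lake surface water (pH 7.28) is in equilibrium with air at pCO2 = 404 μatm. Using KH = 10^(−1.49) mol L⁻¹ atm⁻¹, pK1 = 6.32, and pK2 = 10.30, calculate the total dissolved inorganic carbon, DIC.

[CO2*] = KH · pCO2 = 10^(−1.49) × 404×10^-6 = 1.307×10^-5 mol/L
α₀ = 1/(1 + K1/[H⁺] + K1K2/[H⁺]²) = 1/(1 + 10^+0.96 + 10^-2.06) = 0.09873
DIC = [CO2*]/α₀ = 1.307×10^-5 / 0.09873 = 0.132 mmol/L

DIC = 0.132 mmol/L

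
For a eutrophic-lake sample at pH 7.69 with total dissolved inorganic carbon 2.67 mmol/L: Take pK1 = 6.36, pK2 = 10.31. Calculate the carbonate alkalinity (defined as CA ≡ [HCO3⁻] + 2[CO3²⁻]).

CA = 2.56 mmol/L

CA = [HCO3⁻] + 2[CO3²⁻] = (α₁ + 2α₂)·DIC
At pH 7.69: [H⁺]/K1 = 10^-1.33 = 0.046774, K2/[H⁺] = 10^-2.62 = 0.0023988
α₁ = 1/(1 + 0.046774 + 0.0023988) = 1/1.0492 = 0.9531; α₂ = α₁·K2/[H⁺] = 0.002286
α₁ + 2α₂ = 0.9577
CA = 0.9577 × 2.67 = 2.56 mmol/L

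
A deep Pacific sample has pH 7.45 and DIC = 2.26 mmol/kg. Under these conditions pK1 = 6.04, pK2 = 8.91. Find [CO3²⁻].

[CO3²⁻] = 0.0730 mmol/kg

α₂ = 1 / (1 + [H⁺]/K2 + [H⁺]²/(K1K2)) = 1 / (1 + 10^+1.46 + 10^+0.05)
   = 1 / (1 + 28.840 + 1.1220) = 1/30.962 = 0.03230
[CO3²⁻] = α₂ × DIC = 0.03230 × 2.26 = 0.0730 mmol/kg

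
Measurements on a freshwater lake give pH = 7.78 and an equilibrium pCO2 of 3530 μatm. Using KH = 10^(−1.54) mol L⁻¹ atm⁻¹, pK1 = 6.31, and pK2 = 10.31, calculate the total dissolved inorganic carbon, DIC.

[CO2*] = KH · pCO2 = 10^(−1.54) × 3530×10^-6 = 1.018×10^-4 mol/L
α₀ = 1/(1 + K1/[H⁺] + K1K2/[H⁺]²) = 1/(1 + 10^+1.47 + 10^-1.06) = 0.03268
DIC = [CO2*]/α₀ = 1.018×10^-4 / 0.03268 = 3.12 mmol/L

DIC = 3.12 mmol/L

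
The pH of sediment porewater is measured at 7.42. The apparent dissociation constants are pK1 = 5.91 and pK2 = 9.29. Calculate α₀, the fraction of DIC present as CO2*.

α₀ = 1 / (1 + K1/[H⁺] + K1K2/[H⁺]²) = 1 / (1 + 10^+1.51 + 10^-0.36)
   = 1 / (1 + 32.359 + 0.43652) = 1/33.796 = 0.02959

α₀ = 0.0296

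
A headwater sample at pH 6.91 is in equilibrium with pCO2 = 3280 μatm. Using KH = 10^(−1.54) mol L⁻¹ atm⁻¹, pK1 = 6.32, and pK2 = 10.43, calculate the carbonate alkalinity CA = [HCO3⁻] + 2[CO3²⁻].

[CO2*] = KH · pCO2 = 10^(−1.54) × 3280×10^-6 = 9.460×10^-5 mol/L
α₀ = 1/(1 + K1/[H⁺] + K1K2/[H⁺]²) = 1/(1 + 10^+0.59 + 10^-2.93) = 0.2044
DIC = [CO2*]/α₀ = 9.460×10^-5 / 0.2044 = 0.4627 mmol/L
CA = (α₁ + 2α₂)·DIC = (0.7953 + 2×0.0002402) × 0.4627 = 0.368 mmol/L

CA = 0.368 mmol/L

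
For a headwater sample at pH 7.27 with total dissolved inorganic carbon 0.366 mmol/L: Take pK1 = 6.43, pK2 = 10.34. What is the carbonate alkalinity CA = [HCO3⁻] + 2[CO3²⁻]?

CA = 0.320 mmol/L

CA = [HCO3⁻] + 2[CO3²⁻] = (α₁ + 2α₂)·DIC
At pH 7.27: [H⁺]/K1 = 10^-0.84 = 0.14454, K2/[H⁺] = 10^-3.07 = 0.00085114
α₁ = 1/(1 + 0.14454 + 0.00085114) = 1/1.1454 = 0.8731; α₂ = α₁·K2/[H⁺] = 0.0007431
α₁ + 2α₂ = 0.8745
CA = 0.8745 × 0.366 = 0.320 mmol/L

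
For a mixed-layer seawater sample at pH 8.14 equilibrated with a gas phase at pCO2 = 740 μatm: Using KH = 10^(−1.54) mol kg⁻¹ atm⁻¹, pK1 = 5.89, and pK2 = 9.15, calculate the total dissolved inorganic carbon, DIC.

DIC = 4.19 mmol/kg

[CO2*] = KH · pCO2 = 10^(−1.54) × 740×10^-6 = 2.134×10^-5 mol/kg
α₀ = 1/(1 + K1/[H⁺] + K1K2/[H⁺]²) = 1/(1 + 10^+2.25 + 10^+1.24) = 0.005097
DIC = [CO2*]/α₀ = 2.134×10^-5 / 0.005097 = 4.19 mmol/kg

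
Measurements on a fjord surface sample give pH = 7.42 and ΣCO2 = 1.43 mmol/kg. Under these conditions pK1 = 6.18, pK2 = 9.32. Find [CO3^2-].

[CO3²⁻] = 16.8 μmol/kg

α₂ = 1 / (1 + [H⁺]/K2 + [H⁺]²/(K1K2)) = 1 / (1 + 10^+1.90 + 10^+0.66)
   = 1 / (1 + 79.433 + 4.5709) = 1/85.004 = 0.01176
[CO3²⁻] = α₂ × DIC = 0.01176 × 1.43 = 0.0168 mmol/kg = 16.8 μmol/kg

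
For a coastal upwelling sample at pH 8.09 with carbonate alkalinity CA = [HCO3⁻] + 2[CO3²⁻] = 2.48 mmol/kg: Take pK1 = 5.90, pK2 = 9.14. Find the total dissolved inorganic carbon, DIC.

DIC = 2.31 mmol/kg

CA = [HCO3⁻] + 2[CO3²⁻] = (α₁ + 2α₂)·DIC
At pH 8.09: [H⁺]/K1 = 10^-2.19 = 0.0064565, K2/[H⁺] = 10^-1.05 = 0.089125
α₁ = 1/(1 + 0.0064565 + 0.089125) = 1/1.0956 = 0.9128; α₂ = α₁·K2/[H⁺] = 0.08135
α₁ + 2α₂ = 1.0755
DIC = CA / (α₁ + 2α₂) = 2.48 / 1.0755 = 2.31 mmol/kg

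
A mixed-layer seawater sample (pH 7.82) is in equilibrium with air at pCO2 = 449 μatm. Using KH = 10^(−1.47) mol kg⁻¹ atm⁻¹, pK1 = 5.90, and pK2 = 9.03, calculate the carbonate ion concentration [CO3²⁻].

[CO3²⁻] = 0.0780 mmol/kg

[CO2*] = KH · pCO2 = 10^(−1.47) × 449×10^-6 = 1.521×10^-5 mol/kg
α₀ = 1/(1 + K1/[H⁺] + K1K2/[H⁺]²) = 1/(1 + 10^+1.92 + 10^+0.71) = 0.01120
DIC = [CO2*]/α₀ = 1.521×10^-5 / 0.01120 = 1.359 mmol/kg
[CO3²⁻] = α₂·DIC; α₂ = 0.05743, so [CO3²⁻] = 0.05743 × 1.359 = 0.0780 mmol/kg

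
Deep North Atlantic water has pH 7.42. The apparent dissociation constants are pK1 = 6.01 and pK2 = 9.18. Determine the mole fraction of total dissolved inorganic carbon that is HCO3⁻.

α₁ = 1 / (1 + [H⁺]/K1 + K2/[H⁺]) = 1 / (1 + 10^-1.41 + 10^-1.76)
   = 1 / (1 + 0.038905 + 0.017378) = 1/1.0563 = 0.9467

α₁ = 0.947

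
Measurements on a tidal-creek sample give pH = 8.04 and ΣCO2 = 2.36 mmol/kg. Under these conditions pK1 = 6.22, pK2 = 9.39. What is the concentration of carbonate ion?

α₂ = 1 / (1 + [H⁺]/K2 + [H⁺]²/(K1K2)) = 1 / (1 + 10^+1.35 + 10^-0.47)
   = 1 / (1 + 22.387 + 0.33884) = 1/23.726 = 0.04215
[CO3²⁻] = α₂ × DIC = 0.04215 × 2.36 = 0.0995 mmol/kg

[CO3²⁻] = 0.0995 mmol/kg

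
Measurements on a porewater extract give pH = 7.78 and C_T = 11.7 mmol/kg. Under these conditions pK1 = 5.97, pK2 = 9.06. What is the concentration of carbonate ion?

α₂ = 1 / (1 + [H⁺]/K2 + [H⁺]²/(K1K2)) = 1 / (1 + 10^+1.28 + 10^-0.53)
   = 1 / (1 + 19.055 + 0.29512) = 1/20.350 = 0.04914
[CO3²⁻] = α₂ × DIC = 0.04914 × 11.7 = 0.575 mmol/kg

[CO3²⁻] = 0.575 mmol/kg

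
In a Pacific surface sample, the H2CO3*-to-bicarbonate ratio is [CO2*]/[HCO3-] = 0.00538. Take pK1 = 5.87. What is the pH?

pH = 8.14

From K1 = [H⁺][HCO3-]/[CO2*]:  pH = pK1 − log₁₀([CO2*]/[HCO3-])
log₁₀(0.00538) = -2.269
pH = 5.87 − (-2.269) = 8.14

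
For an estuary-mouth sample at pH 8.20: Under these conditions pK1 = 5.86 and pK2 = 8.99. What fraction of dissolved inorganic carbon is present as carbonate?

α₂ = 0.139

α₂ = 1 / (1 + [H⁺]/K2 + [H⁺]²/(K1K2)) = 1 / (1 + 10^+0.79 + 10^-1.55)
   = 1 / (1 + 6.1660 + 0.028184) = 1/7.1941 = 0.1390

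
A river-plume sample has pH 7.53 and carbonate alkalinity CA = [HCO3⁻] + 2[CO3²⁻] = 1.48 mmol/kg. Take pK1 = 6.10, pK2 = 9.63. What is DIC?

CA = [HCO3⁻] + 2[CO3²⁻] = (α₁ + 2α₂)·DIC
At pH 7.53: [H⁺]/K1 = 10^-1.43 = 0.037154, K2/[H⁺] = 10^-2.10 = 0.0079433
α₁ = 1/(1 + 0.037154 + 0.0079433) = 1/1.0451 = 0.9568; α₂ = α₁·K2/[H⁺] = 0.007601
α₁ + 2α₂ = 0.9721
DIC = CA / (α₁ + 2α₂) = 1.48 / 0.9721 = 1.52 mmol/kg

DIC = 1.52 mmol/kg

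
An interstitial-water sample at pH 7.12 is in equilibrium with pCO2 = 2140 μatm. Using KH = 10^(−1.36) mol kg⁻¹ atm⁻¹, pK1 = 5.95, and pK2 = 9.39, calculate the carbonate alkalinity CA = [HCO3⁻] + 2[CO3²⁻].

CA = 1.40 mmol/kg

[CO2*] = KH · pCO2 = 10^(−1.36) × 2140×10^-6 = 9.341×10^-5 mol/kg
α₀ = 1/(1 + K1/[H⁺] + K1K2/[H⁺]²) = 1/(1 + 10^+1.17 + 10^-1.10) = 0.06301
DIC = [CO2*]/α₀ = 9.341×10^-5 / 0.06301 = 1.483 mmol/kg
CA = (α₁ + 2α₂)·DIC = (0.9320 + 2×0.005005) × 1.483 = 1.40 mmol/kg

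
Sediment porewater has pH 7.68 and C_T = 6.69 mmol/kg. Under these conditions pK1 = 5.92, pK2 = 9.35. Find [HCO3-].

α₁ = 1 / (1 + [H⁺]/K1 + K2/[H⁺]) = 1 / (1 + 10^-1.76 + 10^-1.67)
   = 1 / (1 + 0.017378 + 0.021380) = 1/1.0388 = 0.9627
[HCO3⁻] = α₁ × DIC = 0.9627 × 6.69 = 6.44 mmol/kg

[HCO3⁻] = 6.44 mmol/kg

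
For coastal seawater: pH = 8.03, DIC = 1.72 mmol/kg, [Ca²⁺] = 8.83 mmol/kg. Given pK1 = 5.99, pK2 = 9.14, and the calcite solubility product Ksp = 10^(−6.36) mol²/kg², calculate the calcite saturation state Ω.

α₂ = 1 / (1 + [H⁺]/K2 + [H⁺]²/(K1K2)) = 1 / (1 + 10^+1.11 + 10^-0.93)
   = 1 / (1 + 12.882 + 0.11749) = 1/14.000 = 0.07143
[CO3²⁻] = α₂ × DIC = 0.07143 × 1.72 = 0.1229 mmol/kg
Ksp = 10^(−6.36) = 4.365×10^-7
Ω = [Ca²⁺][CO3²⁻]/Ksp = (8.83×10^-3)(1.229×10^-4) / 4.365×10^-7 = 2.49

Ω = 2.49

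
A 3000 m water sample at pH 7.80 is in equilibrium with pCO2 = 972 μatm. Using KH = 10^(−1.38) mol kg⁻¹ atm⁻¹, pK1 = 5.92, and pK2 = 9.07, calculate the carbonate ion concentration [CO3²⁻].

[CO3²⁻] = 0.165 mmol/kg

[CO2*] = KH · pCO2 = 10^(−1.38) × 972×10^-6 = 4.052×10^-5 mol/kg
α₀ = 1/(1 + K1/[H⁺] + K1K2/[H⁺]²) = 1/(1 + 10^+1.88 + 10^+0.61) = 0.01236
DIC = [CO2*]/α₀ = 4.052×10^-5 / 0.01236 = 3.279 mmol/kg
[CO3²⁻] = α₂·DIC; α₂ = 0.05034, so [CO3²⁻] = 0.05034 × 3.279 = 0.165 mmol/kg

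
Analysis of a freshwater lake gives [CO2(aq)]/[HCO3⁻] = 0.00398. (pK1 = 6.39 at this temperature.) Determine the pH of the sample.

From K1 = [H⁺][HCO3⁻]/[CO2(aq)]:  pH = pK1 − log₁₀([CO2(aq)]/[HCO3⁻])
log₁₀(0.00398) = -2.400
pH = 6.39 − (-2.400) = 8.79

pH = 8.79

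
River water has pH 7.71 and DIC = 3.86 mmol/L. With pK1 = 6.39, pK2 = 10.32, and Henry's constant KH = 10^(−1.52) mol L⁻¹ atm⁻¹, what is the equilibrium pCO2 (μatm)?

α₀ = 1 / (1 + K1/[H⁺] + K1K2/[H⁺]²) = 1 / (1 + 10^+1.32 + 10^-1.29)
   = 1 / (1 + 20.893 + 0.051286) = 1/21.944 = 0.04557
[CO2*] = α₀ × DIC = 0.04557 × 3.86 = 0.1759 mmol/L
pCO2 = [CO2*]/KH = 1.759×10^-4 / 3.020×10^-2 = 5820 μatm

pCO2 = 5820 μatm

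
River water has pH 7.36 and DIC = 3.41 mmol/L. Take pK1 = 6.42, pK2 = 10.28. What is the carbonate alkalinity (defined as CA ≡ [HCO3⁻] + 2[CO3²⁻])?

CA = [HCO3⁻] + 2[CO3²⁻] = (α₁ + 2α₂)·DIC
At pH 7.36: [H⁺]/K1 = 10^-0.94 = 0.11482, K2/[H⁺] = 10^-2.92 = 0.0012023
α₁ = 1/(1 + 0.11482 + 0.0012023) = 1/1.1160 = 0.8960; α₂ = α₁·K2/[H⁺] = 0.001077
α₁ + 2α₂ = 0.8982
CA = 0.8982 × 3.41 = 3.06 mmol/L

CA = 3.06 mmol/L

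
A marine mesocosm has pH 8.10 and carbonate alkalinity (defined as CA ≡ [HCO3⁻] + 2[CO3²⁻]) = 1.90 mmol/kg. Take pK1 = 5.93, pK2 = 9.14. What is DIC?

CA = [HCO3⁻] + 2[CO3²⁻] = (α₁ + 2α₂)·DIC
At pH 8.10: [H⁺]/K1 = 10^-2.17 = 0.0067608, K2/[H⁺] = 10^-1.04 = 0.091201
α₁ = 1/(1 + 0.0067608 + 0.091201) = 1/1.0980 = 0.9108; α₂ = α₁·K2/[H⁺] = 0.08306
α₁ + 2α₂ = 1.0769
DIC = CA / (α₁ + 2α₂) = 1.90 / 1.0769 = 1.76 mmol/kg

DIC = 1.76 mmol/kg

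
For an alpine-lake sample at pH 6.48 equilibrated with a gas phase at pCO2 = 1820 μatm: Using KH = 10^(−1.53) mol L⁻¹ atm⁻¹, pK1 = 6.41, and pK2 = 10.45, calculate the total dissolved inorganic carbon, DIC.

[CO2*] = KH · pCO2 = 10^(−1.53) × 1820×10^-6 = 5.371×10^-5 mol/L
α₀ = 1/(1 + K1/[H⁺] + K1K2/[H⁺]²) = 1/(1 + 10^+0.07 + 10^-3.90) = 0.4598
DIC = [CO2*]/α₀ = 5.371×10^-5 / 0.4598 = 0.117 mmol/L

DIC = 0.117 mmol/L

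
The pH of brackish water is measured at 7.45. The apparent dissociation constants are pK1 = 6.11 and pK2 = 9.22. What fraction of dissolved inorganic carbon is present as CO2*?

α₀ = 0.0430

α₀ = 1 / (1 + K1/[H⁺] + K1K2/[H⁺]²) = 1 / (1 + 10^+1.34 + 10^-0.43)
   = 1 / (1 + 21.878 + 0.37154) = 1/23.249 = 0.04301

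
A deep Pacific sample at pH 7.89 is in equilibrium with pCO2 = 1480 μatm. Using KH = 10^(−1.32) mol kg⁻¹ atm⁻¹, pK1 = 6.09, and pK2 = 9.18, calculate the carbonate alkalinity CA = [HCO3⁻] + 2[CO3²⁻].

CA = 4.93 mmol/kg

[CO2*] = KH · pCO2 = 10^(−1.32) × 1480×10^-6 = 7.084×10^-5 mol/kg
α₀ = 1/(1 + K1/[H⁺] + K1K2/[H⁺]²) = 1/(1 + 10^+1.80 + 10^+0.51) = 0.01485
DIC = [CO2*]/α₀ = 7.084×10^-5 / 0.01485 = 4.770 mmol/kg
CA = (α₁ + 2α₂)·DIC = (0.9371 + 2×0.04806) × 4.770 = 4.93 mmol/kg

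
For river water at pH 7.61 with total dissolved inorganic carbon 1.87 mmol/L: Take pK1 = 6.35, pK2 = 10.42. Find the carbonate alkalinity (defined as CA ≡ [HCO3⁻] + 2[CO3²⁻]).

CA = 1.78 mmol/L

CA = [HCO3⁻] + 2[CO3²⁻] = (α₁ + 2α₂)·DIC
At pH 7.61: [H⁺]/K1 = 10^-1.26 = 0.054954, K2/[H⁺] = 10^-2.81 = 0.0015488
α₁ = 1/(1 + 0.054954 + 0.0015488) = 1/1.0565 = 0.9465; α₂ = α₁·K2/[H⁺] = 0.001466
α₁ + 2α₂ = 0.9495
CA = 0.9495 × 1.87 = 1.78 mmol/L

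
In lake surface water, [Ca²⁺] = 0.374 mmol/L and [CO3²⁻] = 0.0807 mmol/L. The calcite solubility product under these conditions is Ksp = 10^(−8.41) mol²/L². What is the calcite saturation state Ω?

Ω = 7.76

Ksp = 10^(−8.41) = 3.890×10^-9
Ω = [Ca²⁺][CO3²⁻]/Ksp = (0.374×10^-3)(0.0807×10^-3) / 3.890×10^-9 = 7.76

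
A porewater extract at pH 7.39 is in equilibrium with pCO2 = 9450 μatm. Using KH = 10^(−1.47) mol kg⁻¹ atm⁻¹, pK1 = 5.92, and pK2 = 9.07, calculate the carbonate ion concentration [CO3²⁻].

[CO2*] = KH · pCO2 = 10^(−1.47) × 9450×10^-6 = 3.202×10^-4 mol/kg
α₀ = 1/(1 + K1/[H⁺] + K1K2/[H⁺]²) = 1/(1 + 10^+1.47 + 10^-0.21) = 0.03212
DIC = [CO2*]/α₀ = 3.202×10^-4 / 0.03212 = 9.968 mmol/kg
[CO3²⁻] = α₂·DIC; α₂ = 0.01981, so [CO3²⁻] = 0.01981 × 9.968 = 0.197 mmol/kg

[CO3²⁻] = 0.197 mmol/kg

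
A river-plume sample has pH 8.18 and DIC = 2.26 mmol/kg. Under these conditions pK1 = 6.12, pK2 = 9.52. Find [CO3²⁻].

α₂ = 1 / (1 + [H⁺]/K2 + [H⁺]²/(K1K2)) = 1 / (1 + 10^+1.34 + 10^-0.72)
   = 1 / (1 + 21.878 + 0.19055) = 1/23.068 = 0.04335
[CO3²⁻] = α₂ × DIC = 0.04335 × 2.26 = 0.0980 mmol/kg

[CO3²⁻] = 0.0980 mmol/kg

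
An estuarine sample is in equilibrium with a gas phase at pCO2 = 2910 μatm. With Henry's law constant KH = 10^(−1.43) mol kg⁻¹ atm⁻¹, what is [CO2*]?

[CO2*] = 108 μmol/kg

KH = 10^(−1.43) = 3.715×10^-2 mol kg⁻¹ atm⁻¹
[CO2*] = KH · pCO2 = 3.715×10^-2 × 2910×10^-6 atm = 1.08×10^-4 mol/kg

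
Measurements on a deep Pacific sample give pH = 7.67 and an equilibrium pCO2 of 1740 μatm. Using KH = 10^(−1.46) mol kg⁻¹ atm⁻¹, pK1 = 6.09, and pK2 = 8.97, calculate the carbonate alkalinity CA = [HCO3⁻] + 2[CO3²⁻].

CA = 2.52 mmol/kg

[CO2*] = KH · pCO2 = 10^(−1.46) × 1740×10^-6 = 6.033×10^-5 mol/kg
α₀ = 1/(1 + K1/[H⁺] + K1K2/[H⁺]²) = 1/(1 + 10^+1.58 + 10^+0.28) = 0.02444
DIC = [CO2*]/α₀ = 6.033×10^-5 / 0.02444 = 2.469 mmol/kg
CA = (α₁ + 2α₂)·DIC = (0.9290 + 2×0.04656) × 2.469 = 2.52 mmol/kg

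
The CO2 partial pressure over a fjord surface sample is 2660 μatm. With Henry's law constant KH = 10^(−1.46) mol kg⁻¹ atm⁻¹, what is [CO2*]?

[CO2*] = 92.2 μmol/kg

KH = 10^(−1.46) = 3.467×10^-2 mol kg⁻¹ atm⁻¹
[CO2*] = KH · pCO2 = 3.467×10^-2 × 2660×10^-6 atm = 9.22×10^-5 mol/kg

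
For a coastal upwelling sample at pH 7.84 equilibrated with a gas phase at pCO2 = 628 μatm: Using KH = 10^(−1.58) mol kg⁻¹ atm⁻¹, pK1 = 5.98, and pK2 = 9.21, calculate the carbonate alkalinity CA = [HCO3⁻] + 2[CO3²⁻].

[CO2*] = KH · pCO2 = 10^(−1.58) × 628×10^-6 = 1.652×10^-5 mol/kg
α₀ = 1/(1 + K1/[H⁺] + K1K2/[H⁺]²) = 1/(1 + 10^+1.86 + 10^+0.49) = 0.01307
DIC = [CO2*]/α₀ = 1.652×10^-5 / 0.01307 = 1.264 mmol/kg
CA = (α₁ + 2α₂)·DIC = (0.9466 + 2×0.04038) × 1.264 = 1.30 mmol/kg

CA = 1.30 mmol/kg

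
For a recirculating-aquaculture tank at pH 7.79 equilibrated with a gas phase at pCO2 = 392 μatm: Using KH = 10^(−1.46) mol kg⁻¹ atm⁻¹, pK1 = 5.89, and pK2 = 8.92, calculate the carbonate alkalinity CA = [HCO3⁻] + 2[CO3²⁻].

[CO2*] = KH · pCO2 = 10^(−1.46) × 392×10^-6 = 1.359×10^-5 mol/kg
α₀ = 1/(1 + K1/[H⁺] + K1K2/[H⁺]²) = 1/(1 + 10^+1.90 + 10^+0.77) = 0.01158
DIC = [CO2*]/α₀ = 1.359×10^-5 / 0.01158 = 1.173 mmol/kg
CA = (α₁ + 2α₂)·DIC = (0.9202 + 2×0.06822) × 1.173 = 1.24 mmol/kg

CA = 1.24 mmol/kg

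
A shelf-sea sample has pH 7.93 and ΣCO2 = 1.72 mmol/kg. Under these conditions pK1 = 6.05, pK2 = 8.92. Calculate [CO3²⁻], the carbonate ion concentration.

[CO3²⁻] = 0.158 mmol/kg

α₂ = 1 / (1 + [H⁺]/K2 + [H⁺]²/(K1K2)) = 1 / (1 + 10^+0.99 + 10^-0.89)
   = 1 / (1 + 9.7724 + 0.12882) = 1/10.901 = 0.09173
[CO3²⁻] = α₂ × DIC = 0.09173 × 1.72 = 0.158 mmol/kg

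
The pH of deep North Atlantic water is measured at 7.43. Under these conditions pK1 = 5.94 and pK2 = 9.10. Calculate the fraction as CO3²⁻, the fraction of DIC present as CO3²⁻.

α₂ = 0.0203

α₂ = 1 / (1 + [H⁺]/K2 + [H⁺]²/(K1K2)) = 1 / (1 + 10^+1.67 + 10^+0.18)
   = 1 / (1 + 46.774 + 1.5136) = 1/49.287 = 0.02029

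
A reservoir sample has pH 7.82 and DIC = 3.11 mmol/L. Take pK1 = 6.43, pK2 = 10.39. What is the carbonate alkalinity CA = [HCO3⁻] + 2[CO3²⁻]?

CA = 3.00 mmol/L

CA = [HCO3⁻] + 2[CO3²⁻] = (α₁ + 2α₂)·DIC
At pH 7.82: [H⁺]/K1 = 10^-1.39 = 0.040738, K2/[H⁺] = 10^-2.57 = 0.0026915
α₁ = 1/(1 + 0.040738 + 0.0026915) = 1/1.0434 = 0.9584; α₂ = α₁·K2/[H⁺] = 0.002580
α₁ + 2α₂ = 0.9635
CA = 0.9635 × 3.11 = 3.00 mmol/L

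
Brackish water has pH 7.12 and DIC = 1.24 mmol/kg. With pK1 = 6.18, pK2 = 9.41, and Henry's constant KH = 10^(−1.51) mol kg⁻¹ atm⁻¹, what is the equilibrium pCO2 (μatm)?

α₀ = 1 / (1 + K1/[H⁺] + K1K2/[H⁺]²) = 1 / (1 + 10^+0.94 + 10^-1.35)
   = 1 / (1 + 8.7096 + 0.044668) = 1/9.7543 = 0.1025
[CO2*] = α₀ × DIC = 0.1025 × 1.24 = 0.1271 mmol/kg
pCO2 = [CO2*]/KH = 1.271×10^-4 / 3.090×10^-2 = 4110 μatm

pCO2 = 4110 μatm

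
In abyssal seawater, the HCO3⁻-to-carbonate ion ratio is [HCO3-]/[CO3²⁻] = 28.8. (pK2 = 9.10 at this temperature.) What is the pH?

pH = 7.64

From K2 = [H⁺][CO3²⁻]/[HCO3-]:  pH = pK2 − log₁₀([HCO3-]/[CO3²⁻])
log₁₀(28.8) = +1.459
pH = 9.10 − (+1.459) = 7.64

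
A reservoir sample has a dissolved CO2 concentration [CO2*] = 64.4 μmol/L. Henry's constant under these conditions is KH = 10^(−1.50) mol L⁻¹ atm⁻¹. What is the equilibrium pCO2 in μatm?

pCO2 = 2040 μatm

KH = 10^(−1.50) = 3.162×10^-2 mol L⁻¹ atm⁻¹
pCO2 = [CO2*]/KH = 64.4×10^-6 / 3.162×10^-2 = 2.04×10^-3 atm = 2040 μatm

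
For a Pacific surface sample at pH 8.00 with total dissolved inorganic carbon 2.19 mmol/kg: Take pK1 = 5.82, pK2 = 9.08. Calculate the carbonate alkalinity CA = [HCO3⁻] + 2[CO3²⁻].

CA = 2.34 mmol/kg

CA = [HCO3⁻] + 2[CO3²⁻] = (α₁ + 2α₂)·DIC
At pH 8.00: [H⁺]/K1 = 10^-2.18 = 0.0066069, K2/[H⁺] = 10^-1.08 = 0.083176
α₁ = 1/(1 + 0.0066069 + 0.083176) = 1/1.0898 = 0.9176; α₂ = α₁·K2/[H⁺] = 0.07632
α₁ + 2α₂ = 1.0703
CA = 1.0703 × 2.19 = 2.34 mmol/kg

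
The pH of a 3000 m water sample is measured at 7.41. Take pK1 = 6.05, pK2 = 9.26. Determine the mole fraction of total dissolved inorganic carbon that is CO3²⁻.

α₂ = 1 / (1 + [H⁺]/K2 + [H⁺]²/(K1K2)) = 1 / (1 + 10^+1.85 + 10^+0.49)
   = 1 / (1 + 70.795 + 3.0903) = 1/74.885 = 0.01335

α₂ = 0.0134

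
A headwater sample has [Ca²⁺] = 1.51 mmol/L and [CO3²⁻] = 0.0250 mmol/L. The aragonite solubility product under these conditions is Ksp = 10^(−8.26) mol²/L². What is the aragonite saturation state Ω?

Ksp = 10^(−8.26) = 5.495×10^-9
Ω = [Ca²⁺][CO3²⁻]/Ksp = (1.51×10^-3)(0.0250×10^-3) / 5.495×10^-9 = 6.87

Ω = 6.87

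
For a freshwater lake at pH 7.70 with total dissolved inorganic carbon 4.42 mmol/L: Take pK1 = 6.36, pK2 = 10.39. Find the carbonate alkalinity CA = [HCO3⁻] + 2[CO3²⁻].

CA = [HCO3⁻] + 2[CO3²⁻] = (α₁ + 2α₂)·DIC
At pH 7.70: [H⁺]/K1 = 10^-1.34 = 0.045709, K2/[H⁺] = 10^-2.69 = 0.0020417
α₁ = 1/(1 + 0.045709 + 0.0020417) = 1/1.0478 = 0.9544; α₂ = α₁·K2/[H⁺] = 0.001949
α₁ + 2α₂ = 0.9583
CA = 0.9583 × 4.42 = 4.24 mmol/L

CA = 4.24 mmol/L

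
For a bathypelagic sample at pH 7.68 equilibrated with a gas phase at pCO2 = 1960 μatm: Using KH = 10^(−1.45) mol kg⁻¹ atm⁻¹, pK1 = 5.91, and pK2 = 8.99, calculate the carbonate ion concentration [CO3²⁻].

[CO2*] = KH · pCO2 = 10^(−1.45) × 1960×10^-6 = 6.954×10^-5 mol/kg
α₀ = 1/(1 + K1/[H⁺] + K1K2/[H⁺]²) = 1/(1 + 10^+1.77 + 10^+0.46) = 0.01593
DIC = [CO2*]/α₀ = 6.954×10^-5 / 0.01593 = 4.365 mmol/kg
[CO3²⁻] = α₂·DIC; α₂ = 0.04595, so [CO3²⁻] = 0.04595 × 4.365 = 0.201 mmol/kg

[CO3²⁻] = 0.201 mmol/kg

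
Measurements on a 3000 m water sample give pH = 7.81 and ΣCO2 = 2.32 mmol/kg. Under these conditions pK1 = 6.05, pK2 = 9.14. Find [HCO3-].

[HCO3⁻] = 2.18 mmol/kg

α₁ = 1 / (1 + [H⁺]/K1 + K2/[H⁺]) = 1 / (1 + 10^-1.76 + 10^-1.33)
   = 1 / (1 + 0.017378 + 0.046774) = 1/1.0642 = 0.9397
[HCO3⁻] = α₁ × DIC = 0.9397 × 2.32 = 2.18 mmol/kg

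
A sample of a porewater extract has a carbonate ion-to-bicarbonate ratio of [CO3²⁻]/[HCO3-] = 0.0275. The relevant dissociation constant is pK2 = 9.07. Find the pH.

From K2 = [H⁺][CO3²⁻]/[HCO3-]:  pH = pK2 + log₁₀([CO3²⁻]/[HCO3-])
log₁₀(0.0275) = -1.561
pH = 9.07 + (-1.561) = 7.51

pH = 7.51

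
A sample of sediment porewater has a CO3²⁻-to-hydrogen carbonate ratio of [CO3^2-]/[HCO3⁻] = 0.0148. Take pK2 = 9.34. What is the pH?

From K2 = [H⁺][CO3^2-]/[HCO3⁻]:  pH = pK2 + log₁₀([CO3^2-]/[HCO3⁻])
log₁₀(0.0148) = -1.830
pH = 9.34 + (-1.830) = 7.51

pH = 7.51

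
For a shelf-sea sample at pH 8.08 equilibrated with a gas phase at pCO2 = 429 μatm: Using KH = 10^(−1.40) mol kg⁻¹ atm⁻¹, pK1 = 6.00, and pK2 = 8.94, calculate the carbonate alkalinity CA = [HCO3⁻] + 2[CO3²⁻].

CA = 2.62 mmol/kg

[CO2*] = KH · pCO2 = 10^(−1.40) × 429×10^-6 = 1.708×10^-5 mol/kg
α₀ = 1/(1 + K1/[H⁺] + K1K2/[H⁺]²) = 1/(1 + 10^+2.08 + 10^+1.22) = 0.007256
DIC = [CO2*]/α₀ = 1.708×10^-5 / 0.007256 = 2.354 mmol/kg
CA = (α₁ + 2α₂)·DIC = (0.8723 + 2×0.1204) × 2.354 = 2.62 mmol/kg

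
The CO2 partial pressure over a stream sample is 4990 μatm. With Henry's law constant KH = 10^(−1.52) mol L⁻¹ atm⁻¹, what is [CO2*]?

[CO2*] = 151 μmol/L

KH = 10^(−1.52) = 3.020×10^-2 mol L⁻¹ atm⁻¹
[CO2*] = KH · pCO2 = 3.020×10^-2 × 4990×10^-6 atm = 1.51×10^-4 mol/L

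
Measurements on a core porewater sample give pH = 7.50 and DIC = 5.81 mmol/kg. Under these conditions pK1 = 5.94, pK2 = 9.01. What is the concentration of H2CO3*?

[CO2*] = 0.151 mmol/kg

α₀ = 1 / (1 + K1/[H⁺] + K1K2/[H⁺]²) = 1 / (1 + 10^+1.56 + 10^+0.05)
   = 1 / (1 + 36.308 + 1.1220) = 1/38.430 = 0.02602
[CO2*] = α₀ × DIC = 0.02602 × 5.81 = 0.151 mmol/kg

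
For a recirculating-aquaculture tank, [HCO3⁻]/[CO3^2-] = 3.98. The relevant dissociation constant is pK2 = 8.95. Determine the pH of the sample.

pH = 8.35

From K2 = [H⁺][CO3^2-]/[HCO3⁻]:  pH = pK2 − log₁₀([HCO3⁻]/[CO3^2-])
log₁₀(3.98) = +0.600
pH = 8.95 − (+0.600) = 8.35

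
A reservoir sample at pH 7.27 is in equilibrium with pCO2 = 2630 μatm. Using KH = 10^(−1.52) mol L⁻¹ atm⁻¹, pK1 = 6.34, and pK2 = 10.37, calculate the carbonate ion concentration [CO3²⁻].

[CO3²⁻] = 0.537 μmol/L

[CO2*] = KH · pCO2 = 10^(−1.52) × 2630×10^-6 = 7.942×10^-5 mol/L
α₀ = 1/(1 + K1/[H⁺] + K1K2/[H⁺]²) = 1/(1 + 10^+0.93 + 10^-2.17) = 0.1051
DIC = [CO2*]/α₀ = 7.942×10^-5 / 0.1051 = 0.7560 mmol/L
[CO3²⁻] = α₂·DIC; α₂ = 0.0007103, so [CO3²⁻] = 0.0007103 × 0.7560 = 0.000537 mmol/L = 0.537 μmol/L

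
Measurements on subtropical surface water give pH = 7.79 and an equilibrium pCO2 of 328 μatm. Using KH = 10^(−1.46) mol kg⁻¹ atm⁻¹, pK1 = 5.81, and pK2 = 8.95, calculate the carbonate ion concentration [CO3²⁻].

[CO2*] = KH · pCO2 = 10^(−1.46) × 328×10^-6 = 1.137×10^-5 mol/kg
α₀ = 1/(1 + K1/[H⁺] + K1K2/[H⁺]²) = 1/(1 + 10^+1.98 + 10^+0.82) = 0.009699
DIC = [CO2*]/α₀ = 1.137×10^-5 / 0.009699 = 1.173 mmol/kg
[CO3²⁻] = α₂·DIC; α₂ = 0.06408, so [CO3²⁻] = 0.06408 × 1.173 = 0.0751 mmol/kg

[CO3²⁻] = 0.0751 mmol/kg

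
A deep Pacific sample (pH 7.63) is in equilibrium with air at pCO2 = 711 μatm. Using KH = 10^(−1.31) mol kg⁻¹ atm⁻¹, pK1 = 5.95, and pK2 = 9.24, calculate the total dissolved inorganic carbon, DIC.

[CO2*] = KH · pCO2 = 10^(−1.31) × 711×10^-6 = 3.482×10^-5 mol/kg
α₀ = 1/(1 + K1/[H⁺] + K1K2/[H⁺]²) = 1/(1 + 10^+1.68 + 10^+0.07) = 0.01998
DIC = [CO2*]/α₀ = 3.482×10^-5 / 0.01998 = 1.74 mmol/kg

DIC = 1.74 mmol/kg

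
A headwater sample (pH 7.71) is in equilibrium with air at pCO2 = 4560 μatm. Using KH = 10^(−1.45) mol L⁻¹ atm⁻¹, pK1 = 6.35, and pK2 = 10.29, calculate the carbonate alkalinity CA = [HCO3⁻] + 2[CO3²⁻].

CA = 3.73 mmol/L

[CO2*] = KH · pCO2 = 10^(−1.45) × 4560×10^-6 = 1.618×10^-4 mol/L
α₀ = 1/(1 + K1/[H⁺] + K1K2/[H⁺]²) = 1/(1 + 10^+1.36 + 10^-1.22) = 0.04172
DIC = [CO2*]/α₀ = 1.618×10^-4 / 0.04172 = 3.878 mmol/L
CA = (α₁ + 2α₂)·DIC = (0.9558 + 2×0.002514) × 3.878 = 3.73 mmol/L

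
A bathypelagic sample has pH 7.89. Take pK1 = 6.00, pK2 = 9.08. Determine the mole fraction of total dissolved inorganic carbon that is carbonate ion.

α₂ = 1 / (1 + [H⁺]/K2 + [H⁺]²/(K1K2)) = 1 / (1 + 10^+1.19 + 10^-0.70)
   = 1 / (1 + 15.488 + 0.19953) = 1/16.688 = 0.05992

α₂ = 0.0599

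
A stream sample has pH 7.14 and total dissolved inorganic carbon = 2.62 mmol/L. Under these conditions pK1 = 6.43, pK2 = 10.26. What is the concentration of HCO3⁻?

[HCO3⁻] = 2.19 mmol/L

α₁ = 1 / (1 + [H⁺]/K1 + K2/[H⁺]) = 1 / (1 + 10^-0.71 + 10^-3.12)
   = 1 / (1 + 0.19498 + 0.00075858) = 1/1.1957 = 0.8363
[HCO3⁻] = α₁ × DIC = 0.8363 × 2.62 = 2.19 mmol/L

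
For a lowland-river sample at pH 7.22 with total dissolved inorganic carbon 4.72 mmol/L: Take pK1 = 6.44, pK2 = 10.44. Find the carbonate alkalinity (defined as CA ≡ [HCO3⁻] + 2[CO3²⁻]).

CA = 4.05 mmol/L

CA = [HCO3⁻] + 2[CO3²⁻] = (α₁ + 2α₂)·DIC
At pH 7.22: [H⁺]/K1 = 10^-0.78 = 0.16596, K2/[H⁺] = 10^-3.22 = 0.00060256
α₁ = 1/(1 + 0.16596 + 0.00060256) = 1/1.1666 = 0.8572; α₂ = α₁·K2/[H⁺] = 0.0005165
α₁ + 2α₂ = 0.8583
CA = 0.8583 × 4.72 = 4.05 mmol/L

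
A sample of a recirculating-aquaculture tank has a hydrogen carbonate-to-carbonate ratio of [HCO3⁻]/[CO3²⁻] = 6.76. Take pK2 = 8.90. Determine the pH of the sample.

From K2 = [H⁺][CO3²⁻]/[HCO3⁻]:  pH = pK2 − log₁₀([HCO3⁻]/[CO3²⁻])
log₁₀(6.76) = +0.830
pH = 8.90 − (+0.830) = 8.07

pH = 8.07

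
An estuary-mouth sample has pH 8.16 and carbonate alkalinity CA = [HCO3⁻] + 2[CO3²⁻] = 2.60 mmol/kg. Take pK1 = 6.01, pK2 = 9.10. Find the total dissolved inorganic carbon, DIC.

CA = [HCO3⁻] + 2[CO3²⁻] = (α₁ + 2α₂)·DIC
At pH 8.16: [H⁺]/K1 = 10^-2.15 = 0.0070795, K2/[H⁺] = 10^-0.94 = 0.11482
α₁ = 1/(1 + 0.0070795 + 0.11482) = 1/1.1219 = 0.8913; α₂ = α₁·K2/[H⁺] = 0.1023
α₁ + 2α₂ = 1.0960
DIC = CA / (α₁ + 2α₂) = 2.60 / 1.0960 = 2.37 mmol/kg

DIC = 2.37 mmol/kg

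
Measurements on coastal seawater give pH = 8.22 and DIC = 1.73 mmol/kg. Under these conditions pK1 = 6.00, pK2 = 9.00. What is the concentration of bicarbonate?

[HCO3⁻] = 1.48 mmol/kg

α₁ = 1 / (1 + [H⁺]/K1 + K2/[H⁺]) = 1 / (1 + 10^-2.22 + 10^-0.78)
   = 1 / (1 + 0.0060256 + 0.16596) = 1/1.1720 = 0.8533
[HCO3⁻] = α₁ × DIC = 0.8533 × 1.73 = 1.48 mmol/kg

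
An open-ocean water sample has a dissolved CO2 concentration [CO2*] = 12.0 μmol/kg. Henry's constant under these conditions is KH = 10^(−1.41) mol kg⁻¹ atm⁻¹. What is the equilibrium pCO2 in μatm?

pCO2 = 308 μatm

KH = 10^(−1.41) = 3.890×10^-2 mol kg⁻¹ atm⁻¹
pCO2 = [CO2*]/KH = 12.0×10^-6 / 3.890×10^-2 = 3.08×10^-4 atm = 308 μatm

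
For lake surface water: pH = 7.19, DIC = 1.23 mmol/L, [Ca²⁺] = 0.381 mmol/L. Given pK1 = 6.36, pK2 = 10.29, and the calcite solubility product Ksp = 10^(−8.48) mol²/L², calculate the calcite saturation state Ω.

α₂ = 1 / (1 + [H⁺]/K2 + [H⁺]²/(K1K2)) = 1 / (1 + 10^+3.10 + 10^+2.27)
   = 1 / (1 + 1258.9 + 186.21) = 1/1446.1 = 0.0006915
[CO3²⁻] = α₂ × DIC = 0.0006915 × 1.23 = 0.0008505 mmol/L = 0.8505 μmol/L
Ksp = 10^(−8.48) = 3.311×10^-9
Ω = [Ca²⁺][CO3²⁻]/Ksp = (0.381×10^-3)(8.505×10^-7) / 3.311×10^-9 = 0.0979

Ω = 0.0979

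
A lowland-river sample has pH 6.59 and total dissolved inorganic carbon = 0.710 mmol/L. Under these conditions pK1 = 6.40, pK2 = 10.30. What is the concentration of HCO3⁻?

[HCO3⁻] = 0.431 mmol/L

α₁ = 1 / (1 + [H⁺]/K1 + K2/[H⁺]) = 1 / (1 + 10^-0.19 + 10^-3.71)
   = 1 / (1 + 0.64565 + 0.00019498) = 1/1.6458 = 0.6076
[HCO3⁻] = α₁ × DIC = 0.6076 × 0.710 = 0.431 mmol/L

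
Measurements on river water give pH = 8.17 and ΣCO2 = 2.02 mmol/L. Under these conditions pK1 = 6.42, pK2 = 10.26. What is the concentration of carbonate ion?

α₂ = 1 / (1 + [H⁺]/K2 + [H⁺]²/(K1K2)) = 1 / (1 + 10^+2.09 + 10^+0.34)
   = 1 / (1 + 123.03 + 2.1878) = 1/126.21 = 0.007923
[CO3²⁻] = α₂ × DIC = 0.007923 × 2.02 = 0.0160 mmol/L = 16.0 μmol/L

[CO3²⁻] = 16.0 μmol/L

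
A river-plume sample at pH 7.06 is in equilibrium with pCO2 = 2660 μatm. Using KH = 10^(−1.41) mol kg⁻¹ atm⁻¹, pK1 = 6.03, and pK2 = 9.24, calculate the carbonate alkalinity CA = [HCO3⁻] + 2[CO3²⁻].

[CO2*] = KH · pCO2 = 10^(−1.41) × 2660×10^-6 = 1.035×10^-4 mol/kg
α₀ = 1/(1 + K1/[H⁺] + K1K2/[H⁺]²) = 1/(1 + 10^+1.03 + 10^-1.15) = 0.08485
DIC = [CO2*]/α₀ = 1.035×10^-4 / 0.08485 = 1.220 mmol/kg
CA = (α₁ + 2α₂)·DIC = (0.9091 + 2×0.006007) × 1.220 = 1.12 mmol/kg

CA = 1.12 mmol/kg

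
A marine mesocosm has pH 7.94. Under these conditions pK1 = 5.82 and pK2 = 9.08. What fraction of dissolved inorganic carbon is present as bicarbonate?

α₁ = 0.926

α₁ = 1 / (1 + [H⁺]/K1 + K2/[H⁺]) = 1 / (1 + 10^-2.12 + 10^-1.14)
   = 1 / (1 + 0.0075858 + 0.072444) = 1/1.0800 = 0.9259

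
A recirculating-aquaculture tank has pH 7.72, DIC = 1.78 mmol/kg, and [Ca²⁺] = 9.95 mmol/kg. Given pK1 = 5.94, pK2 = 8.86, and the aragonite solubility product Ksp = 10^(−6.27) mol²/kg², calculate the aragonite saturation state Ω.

α₂ = 1 / (1 + [H⁺]/K2 + [H⁺]²/(K1K2)) = 1 / (1 + 10^+1.14 + 10^-0.64)
   = 1 / (1 + 13.804 + 0.22909) = 1/15.033 = 0.06652
[CO3²⁻] = α₂ × DIC = 0.06652 × 1.78 = 0.1184 mmol/kg
Ksp = 10^(−6.27) = 5.370×10^-7
Ω = [Ca²⁺][CO3²⁻]/Ksp = (9.95×10^-3)(1.184×10^-4) / 5.370×10^-7 = 2.19

Ω = 2.19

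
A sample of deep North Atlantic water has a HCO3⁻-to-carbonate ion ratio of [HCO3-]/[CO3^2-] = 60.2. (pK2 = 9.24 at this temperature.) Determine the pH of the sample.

From K2 = [H⁺][CO3^2-]/[HCO3-]:  pH = pK2 − log₁₀([HCO3-]/[CO3^2-])
log₁₀(60.2) = +1.780
pH = 9.24 − (+1.780) = 7.46

pH = 7.46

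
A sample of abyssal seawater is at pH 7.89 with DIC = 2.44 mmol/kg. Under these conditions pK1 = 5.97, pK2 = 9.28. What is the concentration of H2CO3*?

α₀ = 1 / (1 + K1/[H⁺] + K1K2/[H⁺]²) = 1 / (1 + 10^+1.92 + 10^+0.53)
   = 1 / (1 + 83.176 + 3.3884) = 1/87.565 = 0.01142
[CO2*] = α₀ × DIC = 0.01142 × 2.44 = 0.0279 mmol/kg

[CO2*] = 0.0279 mmol/kg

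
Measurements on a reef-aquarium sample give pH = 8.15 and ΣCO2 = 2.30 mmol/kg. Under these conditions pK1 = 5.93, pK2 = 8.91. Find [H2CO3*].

[CO2*] = 11.7 μmol/kg

α₀ = 1 / (1 + K1/[H⁺] + K1K2/[H⁺]²) = 1 / (1 + 10^+2.22 + 10^+1.46)
   = 1 / (1 + 165.96 + 28.840) = 1/195.80 = 0.005107
[CO2*] = α₀ × DIC = 0.005107 × 2.30 = 0.0117 mmol/kg = 11.7 μmol/kg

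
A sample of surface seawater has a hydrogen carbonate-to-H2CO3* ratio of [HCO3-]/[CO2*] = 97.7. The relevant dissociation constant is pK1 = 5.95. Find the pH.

pH = 7.94

From K1 = [H⁺][HCO3-]/[CO2*]:  pH = pK1 + log₁₀([HCO3-]/[CO2*])
log₁₀(97.7) = +1.990
pH = 5.95 + (+1.990) = 7.94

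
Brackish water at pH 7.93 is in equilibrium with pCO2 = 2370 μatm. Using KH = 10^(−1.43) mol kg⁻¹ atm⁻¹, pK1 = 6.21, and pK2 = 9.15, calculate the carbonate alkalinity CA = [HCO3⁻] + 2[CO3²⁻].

[CO2*] = KH · pCO2 = 10^(−1.43) × 2370×10^-6 = 8.805×10^-5 mol/kg
α₀ = 1/(1 + K1/[H⁺] + K1K2/[H⁺]²) = 1/(1 + 10^+1.72 + 10^+0.50) = 0.01765
DIC = [CO2*]/α₀ = 8.805×10^-5 / 0.01765 = 4.988 mmol/kg
CA = (α₁ + 2α₂)·DIC = (0.9265 + 2×0.05583) × 4.988 = 5.18 mmol/kg

CA = 5.18 mmol/kg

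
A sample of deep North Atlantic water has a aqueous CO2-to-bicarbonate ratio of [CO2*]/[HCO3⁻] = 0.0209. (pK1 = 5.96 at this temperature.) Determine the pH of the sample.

From K1 = [H⁺][HCO3⁻]/[CO2*]:  pH = pK1 − log₁₀([CO2*]/[HCO3⁻])
log₁₀(0.0209) = -1.680
pH = 5.96 − (-1.680) = 7.64

pH = 7.64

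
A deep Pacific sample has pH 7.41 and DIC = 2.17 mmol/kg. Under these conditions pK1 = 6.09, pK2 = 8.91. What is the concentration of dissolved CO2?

[CO2*] = 0.0962 mmol/kg

α₀ = 1 / (1 + K1/[H⁺] + K1K2/[H⁺]²) = 1 / (1 + 10^+1.32 + 10^-0.18)
   = 1 / (1 + 20.893 + 0.66069) = 1/22.554 = 0.04434
[CO2*] = α₀ × DIC = 0.04434 × 2.17 = 0.0962 mmol/kg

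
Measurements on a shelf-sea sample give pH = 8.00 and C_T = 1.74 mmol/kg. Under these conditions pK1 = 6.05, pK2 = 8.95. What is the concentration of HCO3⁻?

[HCO3⁻] = 1.55 mmol/kg

α₁ = 1 / (1 + [H⁺]/K1 + K2/[H⁺]) = 1 / (1 + 10^-1.95 + 10^-0.95)
   = 1 / (1 + 0.011220 + 0.11220) = 1/1.1234 = 0.8901
[HCO3⁻] = α₁ × DIC = 0.8901 × 1.74 = 1.55 mmol/kg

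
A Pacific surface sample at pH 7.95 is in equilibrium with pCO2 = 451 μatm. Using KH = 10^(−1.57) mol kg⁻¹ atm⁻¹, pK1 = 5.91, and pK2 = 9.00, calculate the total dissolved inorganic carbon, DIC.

DIC = 1.46 mmol/kg

[CO2*] = KH · pCO2 = 10^(−1.57) × 451×10^-6 = 1.214×10^-5 mol/kg
α₀ = 1/(1 + K1/[H⁺] + K1K2/[H⁺]²) = 1/(1 + 10^+2.04 + 10^+0.99) = 0.008304
DIC = [CO2*]/α₀ = 1.214×10^-5 / 0.008304 = 1.46 mmol/kg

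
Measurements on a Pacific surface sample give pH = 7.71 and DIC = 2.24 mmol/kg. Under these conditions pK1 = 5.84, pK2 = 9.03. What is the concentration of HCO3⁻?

[HCO3⁻] = 2.11 mmol/kg

α₁ = 1 / (1 + [H⁺]/K1 + K2/[H⁺]) = 1 / (1 + 10^-1.87 + 10^-1.32)
   = 1 / (1 + 0.013490 + 0.047863) = 1/1.0614 = 0.9422
[HCO3⁻] = α₁ × DIC = 0.9422 × 2.24 = 2.11 mmol/kg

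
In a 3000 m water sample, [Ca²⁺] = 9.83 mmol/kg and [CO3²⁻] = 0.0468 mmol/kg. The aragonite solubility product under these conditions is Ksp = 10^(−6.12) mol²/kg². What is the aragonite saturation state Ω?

Ω = 0.606

Ksp = 10^(−6.12) = 7.586×10^-7
Ω = [Ca²⁺][CO3²⁻]/Ksp = (9.83×10^-3)(0.0468×10^-3) / 7.586×10^-7 = 0.606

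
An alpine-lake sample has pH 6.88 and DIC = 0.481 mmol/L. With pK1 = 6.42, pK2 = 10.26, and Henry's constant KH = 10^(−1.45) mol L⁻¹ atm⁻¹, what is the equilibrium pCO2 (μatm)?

α₀ = 1 / (1 + K1/[H⁺] + K1K2/[H⁺]²) = 1 / (1 + 10^+0.46 + 10^-2.92)
   = 1 / (1 + 2.8840 + 0.0012023) = 1/3.8852 = 0.2574
[CO2*] = α₀ × DIC = 0.2574 × 0.481 = 0.1238 mmol/L
pCO2 = [CO2*]/KH = 1.238×10^-4 / 3.548×10^-2 = 3490 μatm

pCO2 = 3490 μatm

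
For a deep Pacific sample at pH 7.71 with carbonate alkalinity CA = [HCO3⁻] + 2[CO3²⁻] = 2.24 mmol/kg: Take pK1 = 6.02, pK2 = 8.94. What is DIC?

CA = [HCO3⁻] + 2[CO3²⁻] = (α₁ + 2α₂)·DIC
At pH 7.71: [H⁺]/K1 = 10^-1.69 = 0.020417, K2/[H⁺] = 10^-1.23 = 0.058884
α₁ = 1/(1 + 0.020417 + 0.058884) = 1/1.0793 = 0.9265; α₂ = α₁·K2/[H⁺] = 0.05456
α₁ + 2α₂ = 1.0356
DIC = CA / (α₁ + 2α₂) = 2.24 / 1.0356 = 2.16 mmol/kg

DIC = 2.16 mmol/kg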